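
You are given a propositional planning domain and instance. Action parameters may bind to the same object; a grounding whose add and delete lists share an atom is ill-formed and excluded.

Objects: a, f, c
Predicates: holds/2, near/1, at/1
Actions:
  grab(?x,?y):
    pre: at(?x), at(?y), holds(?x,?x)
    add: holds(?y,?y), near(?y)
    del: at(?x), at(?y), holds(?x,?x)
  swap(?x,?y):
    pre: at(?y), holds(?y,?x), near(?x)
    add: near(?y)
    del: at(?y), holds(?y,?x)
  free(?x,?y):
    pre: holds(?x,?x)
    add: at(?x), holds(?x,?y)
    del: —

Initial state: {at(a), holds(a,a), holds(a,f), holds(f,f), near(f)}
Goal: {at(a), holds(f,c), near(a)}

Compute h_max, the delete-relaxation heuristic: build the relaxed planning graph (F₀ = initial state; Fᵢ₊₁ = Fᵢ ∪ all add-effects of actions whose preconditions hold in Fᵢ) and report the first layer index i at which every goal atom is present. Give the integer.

F0 = init (5 atoms)
F1 = F0 ∪ {at(f), holds(a,c), holds(f,a), holds(f,c), near(a)}  (10 atoms)
goal ⊆ F1  ⇒  h_max = 1

1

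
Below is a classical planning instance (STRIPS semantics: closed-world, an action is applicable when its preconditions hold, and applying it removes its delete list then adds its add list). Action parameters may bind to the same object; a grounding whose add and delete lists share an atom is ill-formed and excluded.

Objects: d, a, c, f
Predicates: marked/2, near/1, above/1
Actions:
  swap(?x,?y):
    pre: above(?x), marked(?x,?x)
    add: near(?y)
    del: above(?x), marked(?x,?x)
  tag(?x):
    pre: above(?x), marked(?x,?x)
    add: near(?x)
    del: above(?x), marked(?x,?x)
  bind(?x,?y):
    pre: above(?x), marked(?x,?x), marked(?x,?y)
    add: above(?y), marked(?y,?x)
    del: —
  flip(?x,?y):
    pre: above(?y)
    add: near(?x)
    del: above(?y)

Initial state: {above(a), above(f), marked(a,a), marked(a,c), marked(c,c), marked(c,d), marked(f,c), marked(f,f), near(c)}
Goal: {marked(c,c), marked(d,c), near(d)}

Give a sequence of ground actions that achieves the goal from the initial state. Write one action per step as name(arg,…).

swap(a,d); bind(f,c); bind(c,d)

1. swap(a,d)  →  {above(f), marked(a,c), marked(c,c), marked(c,d), marked(f,c), marked(f,f), near(c), near(d)}
2. bind(f,c)  →  {above(c), above(f), marked(a,c), marked(c,c), marked(c,d), marked(c,f), marked(f,c), marked(f,f), near(c), near(d)}
3. bind(c,d)  →  {above(c), above(d), above(f), marked(a,c), marked(c,c), marked(c,d), marked(c,f), marked(d,c), marked(f,c), marked(f,f), near(c), near(d)}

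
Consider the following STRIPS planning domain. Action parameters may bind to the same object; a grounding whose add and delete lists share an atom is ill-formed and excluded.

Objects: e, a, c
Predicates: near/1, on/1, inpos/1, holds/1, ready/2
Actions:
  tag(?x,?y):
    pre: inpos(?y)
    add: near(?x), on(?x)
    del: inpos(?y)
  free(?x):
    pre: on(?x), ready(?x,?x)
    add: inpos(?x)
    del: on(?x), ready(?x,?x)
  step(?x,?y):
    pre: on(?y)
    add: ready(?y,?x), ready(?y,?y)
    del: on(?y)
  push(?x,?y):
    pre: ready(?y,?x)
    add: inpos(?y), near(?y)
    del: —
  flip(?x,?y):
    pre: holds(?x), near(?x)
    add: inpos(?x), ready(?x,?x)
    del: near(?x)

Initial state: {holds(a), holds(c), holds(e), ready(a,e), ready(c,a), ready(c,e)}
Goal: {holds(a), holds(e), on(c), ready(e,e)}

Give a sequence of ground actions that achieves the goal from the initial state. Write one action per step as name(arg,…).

push(e,a); tag(e,a); flip(e,e); tag(c,e)

1. push(e,a)  →  {holds(a), holds(c), holds(e), inpos(a), near(a), ready(a,e), ready(c,a), ready(c,e)}
2. tag(e,a)  →  {holds(a), holds(c), holds(e), near(a), near(e), on(e), ready(a,e), ready(c,a), ready(c,e)}
3. flip(e,e)  →  {holds(a), holds(c), holds(e), inpos(e), near(a), on(e), ready(a,e), ready(c,a), ready(c,e), ready(e,e)}
4. tag(c,e)  →  {holds(a), holds(c), holds(e), near(a), near(c), on(c), on(e), ready(a,e), ready(c,a), ready(c,e), ready(e,e)}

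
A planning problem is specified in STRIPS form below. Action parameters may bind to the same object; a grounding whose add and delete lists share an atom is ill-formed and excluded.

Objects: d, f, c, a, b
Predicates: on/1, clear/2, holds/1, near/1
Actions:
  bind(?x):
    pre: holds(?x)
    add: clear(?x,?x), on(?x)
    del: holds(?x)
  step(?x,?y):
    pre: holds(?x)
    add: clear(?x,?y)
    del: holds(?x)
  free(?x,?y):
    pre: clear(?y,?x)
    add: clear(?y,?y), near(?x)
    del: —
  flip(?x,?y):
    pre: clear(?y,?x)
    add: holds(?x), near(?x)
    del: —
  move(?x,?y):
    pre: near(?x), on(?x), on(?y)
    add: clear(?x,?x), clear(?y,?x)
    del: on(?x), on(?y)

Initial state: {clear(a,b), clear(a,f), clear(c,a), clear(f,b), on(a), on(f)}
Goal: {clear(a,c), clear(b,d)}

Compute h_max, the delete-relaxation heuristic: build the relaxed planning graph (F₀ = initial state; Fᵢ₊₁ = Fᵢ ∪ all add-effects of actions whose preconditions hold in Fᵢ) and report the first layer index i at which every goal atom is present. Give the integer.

2

F0 = init (6 atoms)
F1 = F0 ∪ {clear(a,a), clear(c,c), clear(f,f), holds(a), holds(b), holds(f), near(a), near(b), near(f)}  (15 atoms)
F2 = F1 ∪ {clear(a,c), clear(a,d), clear(b,a), clear(b,b), clear(b,c), clear(b,d), clear(b,f), clear(f,a), clear(f,c), clear(f,d), holds(c), near(c), on(b)}  (28 atoms)
goal ⊆ F2  ⇒  h_max = 2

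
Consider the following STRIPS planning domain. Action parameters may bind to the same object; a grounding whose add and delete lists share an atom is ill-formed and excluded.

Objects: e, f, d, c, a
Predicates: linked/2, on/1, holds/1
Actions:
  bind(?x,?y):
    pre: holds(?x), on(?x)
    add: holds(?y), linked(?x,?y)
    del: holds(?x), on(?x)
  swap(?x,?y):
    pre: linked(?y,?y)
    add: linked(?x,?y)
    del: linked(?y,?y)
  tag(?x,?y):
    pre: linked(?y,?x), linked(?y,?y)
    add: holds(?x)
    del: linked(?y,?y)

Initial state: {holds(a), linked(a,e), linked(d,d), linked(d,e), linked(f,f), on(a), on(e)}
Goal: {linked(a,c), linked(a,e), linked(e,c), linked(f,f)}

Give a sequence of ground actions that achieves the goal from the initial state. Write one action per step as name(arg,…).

1. bind(a,c)  →  {holds(c), linked(a,c), linked(a,e), linked(d,d), linked(d,e), linked(f,f), on(e)}
2. tag(e,d)  →  {holds(c), holds(e), linked(a,c), linked(a,e), linked(d,e), linked(f,f), on(e)}
3. bind(e,c)  →  {holds(c), linked(a,c), linked(a,e), linked(d,e), linked(e,c), linked(f,f)}

bind(a,c); tag(e,d); bind(e,c)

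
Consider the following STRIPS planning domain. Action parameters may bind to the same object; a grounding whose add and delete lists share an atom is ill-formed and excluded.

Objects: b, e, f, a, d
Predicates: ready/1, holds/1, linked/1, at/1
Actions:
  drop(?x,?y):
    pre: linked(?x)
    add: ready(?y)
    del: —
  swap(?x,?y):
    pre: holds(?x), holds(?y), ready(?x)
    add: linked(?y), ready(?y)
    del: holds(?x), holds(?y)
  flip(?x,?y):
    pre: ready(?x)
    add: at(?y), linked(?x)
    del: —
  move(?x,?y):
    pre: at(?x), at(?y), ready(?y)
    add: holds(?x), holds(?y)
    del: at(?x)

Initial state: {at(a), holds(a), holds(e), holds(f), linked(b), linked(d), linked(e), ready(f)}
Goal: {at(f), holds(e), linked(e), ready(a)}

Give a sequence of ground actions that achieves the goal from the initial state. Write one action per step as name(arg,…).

drop(b,a); flip(f,f)

1. drop(b,a)  →  {at(a), holds(a), holds(e), holds(f), linked(b), linked(d), linked(e), ready(a), ready(f)}
2. flip(f,f)  →  {at(a), at(f), holds(a), holds(e), holds(f), linked(b), linked(d), linked(e), linked(f), ready(a), ready(f)}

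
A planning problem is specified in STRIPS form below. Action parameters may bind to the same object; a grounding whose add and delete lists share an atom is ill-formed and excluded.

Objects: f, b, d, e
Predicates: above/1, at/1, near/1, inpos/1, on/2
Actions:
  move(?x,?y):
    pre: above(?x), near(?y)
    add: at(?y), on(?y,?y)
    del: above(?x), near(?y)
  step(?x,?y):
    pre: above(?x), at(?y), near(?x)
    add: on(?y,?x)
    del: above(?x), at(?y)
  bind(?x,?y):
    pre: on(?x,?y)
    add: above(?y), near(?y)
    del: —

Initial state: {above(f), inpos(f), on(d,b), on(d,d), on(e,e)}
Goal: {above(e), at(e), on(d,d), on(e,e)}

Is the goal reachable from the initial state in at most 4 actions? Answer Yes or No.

1. bind(e,e)  →  {above(e), above(f), inpos(f), near(e), on(d,b), on(d,d), on(e,e)}
2. move(f,e)  →  {above(e), at(e), inpos(f), on(d,b), on(d,d), on(e,e)}
optimal plan length = 2; 2 ≤ 4

Yes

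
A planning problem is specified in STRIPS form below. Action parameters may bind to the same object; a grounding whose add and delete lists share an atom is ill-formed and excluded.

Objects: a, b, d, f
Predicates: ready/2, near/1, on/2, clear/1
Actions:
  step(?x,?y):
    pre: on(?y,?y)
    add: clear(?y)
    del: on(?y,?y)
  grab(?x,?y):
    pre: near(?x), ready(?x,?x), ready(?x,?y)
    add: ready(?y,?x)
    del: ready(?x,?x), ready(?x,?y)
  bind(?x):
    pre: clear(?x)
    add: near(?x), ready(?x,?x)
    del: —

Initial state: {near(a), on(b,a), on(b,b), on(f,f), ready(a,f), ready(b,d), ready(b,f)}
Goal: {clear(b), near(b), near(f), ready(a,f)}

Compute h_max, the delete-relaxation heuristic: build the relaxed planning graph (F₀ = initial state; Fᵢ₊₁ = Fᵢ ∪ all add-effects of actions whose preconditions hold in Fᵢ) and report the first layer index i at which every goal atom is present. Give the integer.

2

F0 = init (7 atoms)
F1 = F0 ∪ {clear(b), clear(f)}  (9 atoms)
F2 = F1 ∪ {near(b), near(f), ready(b,b), ready(f,f)}  (13 atoms)
goal ⊆ F2  ⇒  h_max = 2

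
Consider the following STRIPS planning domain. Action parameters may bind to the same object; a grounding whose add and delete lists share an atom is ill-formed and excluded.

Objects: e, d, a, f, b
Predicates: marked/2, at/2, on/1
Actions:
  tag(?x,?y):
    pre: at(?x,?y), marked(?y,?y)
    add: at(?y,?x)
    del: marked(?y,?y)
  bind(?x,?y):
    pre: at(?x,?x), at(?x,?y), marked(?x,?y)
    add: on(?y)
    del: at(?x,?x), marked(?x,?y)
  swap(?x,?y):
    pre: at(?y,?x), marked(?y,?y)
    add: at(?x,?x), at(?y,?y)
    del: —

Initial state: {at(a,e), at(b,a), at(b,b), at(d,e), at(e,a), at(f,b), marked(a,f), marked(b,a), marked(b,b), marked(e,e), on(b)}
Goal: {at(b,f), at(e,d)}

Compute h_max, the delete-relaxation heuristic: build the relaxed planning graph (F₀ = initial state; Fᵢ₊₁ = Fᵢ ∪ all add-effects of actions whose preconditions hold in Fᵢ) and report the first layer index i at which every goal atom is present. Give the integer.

1

F0 = init (11 atoms)
F1 = F0 ∪ {at(a,a), at(b,f), at(e,d), at(e,e), on(a)}  (16 atoms)
goal ⊆ F1  ⇒  h_max = 1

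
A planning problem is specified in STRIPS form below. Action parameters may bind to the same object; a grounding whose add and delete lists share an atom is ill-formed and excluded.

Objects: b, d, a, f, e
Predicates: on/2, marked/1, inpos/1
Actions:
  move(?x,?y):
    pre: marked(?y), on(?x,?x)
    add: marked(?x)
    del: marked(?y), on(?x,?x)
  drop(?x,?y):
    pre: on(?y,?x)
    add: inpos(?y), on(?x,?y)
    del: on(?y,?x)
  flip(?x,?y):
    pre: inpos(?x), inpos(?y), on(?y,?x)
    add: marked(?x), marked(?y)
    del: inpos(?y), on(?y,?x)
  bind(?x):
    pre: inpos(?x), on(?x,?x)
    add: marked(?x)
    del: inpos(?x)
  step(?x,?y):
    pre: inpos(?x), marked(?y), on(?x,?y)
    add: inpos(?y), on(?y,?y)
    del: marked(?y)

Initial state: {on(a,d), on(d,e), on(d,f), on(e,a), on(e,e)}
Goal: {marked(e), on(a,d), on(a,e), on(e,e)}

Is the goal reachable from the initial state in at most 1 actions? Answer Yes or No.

No

1. drop(a,e)  →  {inpos(e), on(a,d), on(a,e), on(d,e), on(d,f), on(e,e)}
2. bind(e)  →  {marked(e), on(a,d), on(a,e), on(d,e), on(d,f), on(e,e)}
optimal plan length = 2; 2 > 1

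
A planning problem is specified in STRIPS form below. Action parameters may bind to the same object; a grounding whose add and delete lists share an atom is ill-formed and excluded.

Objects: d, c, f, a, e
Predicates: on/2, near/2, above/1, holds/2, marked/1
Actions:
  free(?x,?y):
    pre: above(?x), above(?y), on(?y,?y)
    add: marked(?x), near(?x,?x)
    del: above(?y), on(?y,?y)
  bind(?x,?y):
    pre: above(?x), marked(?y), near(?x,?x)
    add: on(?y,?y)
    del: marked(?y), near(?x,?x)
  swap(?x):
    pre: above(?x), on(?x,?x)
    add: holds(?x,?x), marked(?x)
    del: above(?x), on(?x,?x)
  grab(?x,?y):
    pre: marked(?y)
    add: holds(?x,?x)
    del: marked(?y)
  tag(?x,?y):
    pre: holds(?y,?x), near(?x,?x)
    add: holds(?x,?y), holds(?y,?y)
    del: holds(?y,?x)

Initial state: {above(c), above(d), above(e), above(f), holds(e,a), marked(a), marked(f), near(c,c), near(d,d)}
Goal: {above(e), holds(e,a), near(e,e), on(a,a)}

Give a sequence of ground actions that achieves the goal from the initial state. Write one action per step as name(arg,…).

1. bind(d,f)  →  {above(c), above(d), above(e), above(f), holds(e,a), marked(a), near(c,c), on(f,f)}
2. free(e,f)  →  {above(c), above(d), above(e), holds(e,a), marked(a), marked(e), near(c,c), near(e,e)}
3. bind(c,a)  →  {above(c), above(d), above(e), holds(e,a), marked(e), near(e,e), on(a,a)}

bind(d,f); free(e,f); bind(c,a)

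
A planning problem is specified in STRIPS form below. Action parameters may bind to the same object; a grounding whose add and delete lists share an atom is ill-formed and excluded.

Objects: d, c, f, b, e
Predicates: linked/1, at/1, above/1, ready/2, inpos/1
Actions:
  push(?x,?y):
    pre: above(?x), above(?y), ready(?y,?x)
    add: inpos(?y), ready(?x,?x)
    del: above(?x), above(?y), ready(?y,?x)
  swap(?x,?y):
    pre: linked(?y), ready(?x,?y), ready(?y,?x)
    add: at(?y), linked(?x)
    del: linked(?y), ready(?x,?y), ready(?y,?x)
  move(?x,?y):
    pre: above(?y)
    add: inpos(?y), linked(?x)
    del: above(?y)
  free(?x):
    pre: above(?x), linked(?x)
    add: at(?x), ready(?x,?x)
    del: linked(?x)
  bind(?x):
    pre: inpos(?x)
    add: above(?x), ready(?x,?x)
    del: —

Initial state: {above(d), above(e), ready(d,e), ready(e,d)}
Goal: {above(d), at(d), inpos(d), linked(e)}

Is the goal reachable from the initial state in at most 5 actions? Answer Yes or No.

1. move(d,d)  →  {above(e), inpos(d), linked(d), ready(d,e), ready(e,d)}
2. swap(e,d)  →  {above(e), at(d), inpos(d), linked(e)}
3. bind(d)  →  {above(d), above(e), at(d), inpos(d), linked(e), ready(d,d)}
optimal plan length = 3; 3 ≤ 5

Yes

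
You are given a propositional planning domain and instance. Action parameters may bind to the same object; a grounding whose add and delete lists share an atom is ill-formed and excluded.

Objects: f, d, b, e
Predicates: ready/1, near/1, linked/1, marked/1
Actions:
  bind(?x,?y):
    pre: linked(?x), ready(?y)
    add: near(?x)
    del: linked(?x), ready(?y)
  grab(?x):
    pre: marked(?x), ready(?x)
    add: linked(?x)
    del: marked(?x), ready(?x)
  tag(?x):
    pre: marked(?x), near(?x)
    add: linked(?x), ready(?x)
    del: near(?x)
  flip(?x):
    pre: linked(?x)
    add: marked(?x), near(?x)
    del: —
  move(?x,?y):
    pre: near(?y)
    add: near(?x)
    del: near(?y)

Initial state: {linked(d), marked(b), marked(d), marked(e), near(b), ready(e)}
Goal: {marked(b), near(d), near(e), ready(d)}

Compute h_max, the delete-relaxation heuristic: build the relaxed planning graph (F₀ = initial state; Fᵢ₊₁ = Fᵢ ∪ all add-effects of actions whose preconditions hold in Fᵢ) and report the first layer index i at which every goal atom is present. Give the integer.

2

F0 = init (6 atoms)
F1 = F0 ∪ {linked(b), linked(e), near(d), near(e), near(f), ready(b)}  (12 atoms)
F2 = F1 ∪ {ready(d)}  (13 atoms)
goal ⊆ F2  ⇒  h_max = 2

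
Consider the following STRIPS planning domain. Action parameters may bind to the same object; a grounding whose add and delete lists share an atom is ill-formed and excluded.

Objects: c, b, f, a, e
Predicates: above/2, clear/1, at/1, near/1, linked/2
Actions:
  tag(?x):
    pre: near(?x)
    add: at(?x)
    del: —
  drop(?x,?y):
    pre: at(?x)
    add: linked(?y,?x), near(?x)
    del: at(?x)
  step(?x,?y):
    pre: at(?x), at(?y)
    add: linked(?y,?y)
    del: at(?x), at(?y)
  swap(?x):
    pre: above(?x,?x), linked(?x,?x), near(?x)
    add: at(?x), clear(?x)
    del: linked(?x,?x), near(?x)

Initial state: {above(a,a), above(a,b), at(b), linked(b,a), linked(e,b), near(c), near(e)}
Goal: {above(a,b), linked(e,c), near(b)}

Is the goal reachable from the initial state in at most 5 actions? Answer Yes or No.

Yes

1. tag(c)  →  {above(a,a), above(a,b), at(b), at(c), linked(b,a), linked(e,b), near(c), near(e)}
2. drop(c,e)  →  {above(a,a), above(a,b), at(b), linked(b,a), linked(e,b), linked(e,c), near(c), near(e)}
3. drop(b,c)  →  {above(a,a), above(a,b), linked(b,a), linked(c,b), linked(e,b), linked(e,c), near(b), near(c), near(e)}
optimal plan length = 3; 3 ≤ 5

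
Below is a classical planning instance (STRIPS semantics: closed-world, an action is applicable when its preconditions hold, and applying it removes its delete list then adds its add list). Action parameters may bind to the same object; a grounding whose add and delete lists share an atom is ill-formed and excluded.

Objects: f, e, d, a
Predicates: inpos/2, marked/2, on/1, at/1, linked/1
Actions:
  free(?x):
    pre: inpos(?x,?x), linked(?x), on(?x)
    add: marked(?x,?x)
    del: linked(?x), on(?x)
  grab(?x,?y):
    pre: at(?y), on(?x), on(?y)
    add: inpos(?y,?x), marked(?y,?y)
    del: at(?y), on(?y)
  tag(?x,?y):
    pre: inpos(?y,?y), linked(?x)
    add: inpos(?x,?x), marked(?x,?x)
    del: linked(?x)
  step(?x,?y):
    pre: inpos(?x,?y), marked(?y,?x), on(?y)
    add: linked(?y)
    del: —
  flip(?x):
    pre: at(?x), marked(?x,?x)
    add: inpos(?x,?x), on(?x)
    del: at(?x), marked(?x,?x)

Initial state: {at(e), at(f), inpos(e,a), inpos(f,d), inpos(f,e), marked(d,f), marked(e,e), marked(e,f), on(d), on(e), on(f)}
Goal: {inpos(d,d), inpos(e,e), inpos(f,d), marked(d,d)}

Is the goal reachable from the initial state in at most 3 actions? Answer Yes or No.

1. grab(e,e)  →  {at(f), inpos(e,a), inpos(e,e), inpos(f,d), inpos(f,e), marked(d,f), marked(e,e), marked(e,f), on(d), on(f)}
2. step(f,d)  →  {at(f), inpos(e,a), inpos(e,e), inpos(f,d), inpos(f,e), linked(d), marked(d,f), marked(e,e), marked(e,f), on(d), on(f)}
3. tag(d,e)  →  {at(f), inpos(d,d), inpos(e,a), inpos(e,e), inpos(f,d), inpos(f,e), marked(d,d), marked(d,f), marked(e,e), marked(e,f), on(d), on(f)}
optimal plan length = 3; 3 ≤ 3

Yes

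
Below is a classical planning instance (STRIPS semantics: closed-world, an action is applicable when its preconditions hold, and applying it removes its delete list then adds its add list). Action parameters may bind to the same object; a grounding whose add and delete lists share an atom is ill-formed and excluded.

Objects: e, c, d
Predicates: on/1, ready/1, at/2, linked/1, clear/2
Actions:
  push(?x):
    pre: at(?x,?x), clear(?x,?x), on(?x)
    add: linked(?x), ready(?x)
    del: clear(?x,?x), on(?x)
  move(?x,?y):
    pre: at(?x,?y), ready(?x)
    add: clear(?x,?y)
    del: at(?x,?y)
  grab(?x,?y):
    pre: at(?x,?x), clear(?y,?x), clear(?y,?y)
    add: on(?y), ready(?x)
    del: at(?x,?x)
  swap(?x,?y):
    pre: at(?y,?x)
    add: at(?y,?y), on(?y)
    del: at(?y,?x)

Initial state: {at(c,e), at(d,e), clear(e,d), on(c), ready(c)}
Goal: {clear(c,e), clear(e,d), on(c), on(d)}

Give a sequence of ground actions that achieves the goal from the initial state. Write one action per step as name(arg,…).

1. move(c,e)  →  {at(d,e), clear(c,e), clear(e,d), on(c), ready(c)}
2. swap(e,d)  →  {at(d,d), clear(c,e), clear(e,d), on(c), on(d), ready(c)}

move(c,e); swap(e,d)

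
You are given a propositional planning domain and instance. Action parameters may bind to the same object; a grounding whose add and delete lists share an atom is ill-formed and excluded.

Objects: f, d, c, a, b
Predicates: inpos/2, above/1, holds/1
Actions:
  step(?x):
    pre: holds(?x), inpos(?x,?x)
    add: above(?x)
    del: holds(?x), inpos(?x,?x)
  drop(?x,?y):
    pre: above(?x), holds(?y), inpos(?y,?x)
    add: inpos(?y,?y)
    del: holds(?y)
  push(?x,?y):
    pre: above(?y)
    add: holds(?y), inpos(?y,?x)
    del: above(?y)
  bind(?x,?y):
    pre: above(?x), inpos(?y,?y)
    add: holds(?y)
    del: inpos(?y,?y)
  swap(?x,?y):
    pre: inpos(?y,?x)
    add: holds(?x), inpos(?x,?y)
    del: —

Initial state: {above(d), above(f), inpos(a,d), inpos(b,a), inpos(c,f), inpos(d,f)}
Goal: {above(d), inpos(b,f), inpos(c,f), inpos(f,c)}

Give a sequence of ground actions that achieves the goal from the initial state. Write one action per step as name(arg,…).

push(b,f); swap(f,c); swap(b,f)

1. push(b,f)  →  {above(d), holds(f), inpos(a,d), inpos(b,a), inpos(c,f), inpos(d,f), inpos(f,b)}
2. swap(f,c)  →  {above(d), holds(f), inpos(a,d), inpos(b,a), inpos(c,f), inpos(d,f), inpos(f,b), inpos(f,c)}
3. swap(b,f)  →  {above(d), holds(b), holds(f), inpos(a,d), inpos(b,a), inpos(b,f), inpos(c,f), inpos(d,f), inpos(f,b), inpos(f,c)}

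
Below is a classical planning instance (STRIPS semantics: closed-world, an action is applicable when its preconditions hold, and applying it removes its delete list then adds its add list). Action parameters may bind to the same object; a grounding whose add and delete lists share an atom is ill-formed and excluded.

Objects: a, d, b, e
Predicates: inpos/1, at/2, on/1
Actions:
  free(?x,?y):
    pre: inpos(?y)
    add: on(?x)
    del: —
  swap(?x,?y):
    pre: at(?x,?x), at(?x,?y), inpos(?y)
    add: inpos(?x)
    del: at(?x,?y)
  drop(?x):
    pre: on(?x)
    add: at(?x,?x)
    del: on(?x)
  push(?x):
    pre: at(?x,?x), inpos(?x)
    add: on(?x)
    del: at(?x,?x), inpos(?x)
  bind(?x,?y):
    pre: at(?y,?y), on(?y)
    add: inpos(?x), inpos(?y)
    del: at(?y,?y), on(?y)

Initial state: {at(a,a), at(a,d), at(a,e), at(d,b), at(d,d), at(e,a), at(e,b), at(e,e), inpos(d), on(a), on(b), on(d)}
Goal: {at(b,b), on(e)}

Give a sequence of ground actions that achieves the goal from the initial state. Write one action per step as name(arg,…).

1. free(e,d)  →  {at(a,a), at(a,d), at(a,e), at(d,b), at(d,d), at(e,a), at(e,b), at(e,e), inpos(d), on(a), on(b), on(d), on(e)}
2. drop(b)  →  {at(a,a), at(a,d), at(a,e), at(b,b), at(d,b), at(d,d), at(e,a), at(e,b), at(e,e), inpos(d), on(a), on(d), on(e)}

free(e,d); drop(b)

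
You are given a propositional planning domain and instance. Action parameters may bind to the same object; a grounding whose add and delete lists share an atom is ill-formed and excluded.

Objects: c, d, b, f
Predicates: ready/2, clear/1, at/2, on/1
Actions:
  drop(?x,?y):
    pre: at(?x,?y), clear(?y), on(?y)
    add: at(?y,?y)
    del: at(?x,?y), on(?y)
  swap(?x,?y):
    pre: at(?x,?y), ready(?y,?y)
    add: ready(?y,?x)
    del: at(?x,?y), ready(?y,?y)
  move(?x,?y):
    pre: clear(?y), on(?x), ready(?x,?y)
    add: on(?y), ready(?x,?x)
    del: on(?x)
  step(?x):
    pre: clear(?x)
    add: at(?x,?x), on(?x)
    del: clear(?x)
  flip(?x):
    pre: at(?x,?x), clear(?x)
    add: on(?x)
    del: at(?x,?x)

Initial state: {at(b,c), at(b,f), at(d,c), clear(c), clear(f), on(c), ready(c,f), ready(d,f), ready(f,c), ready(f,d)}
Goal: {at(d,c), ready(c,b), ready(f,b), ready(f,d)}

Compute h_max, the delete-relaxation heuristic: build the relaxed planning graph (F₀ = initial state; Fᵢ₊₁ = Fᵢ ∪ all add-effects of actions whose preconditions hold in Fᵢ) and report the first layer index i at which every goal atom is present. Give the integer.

F0 = init (10 atoms)
F1 = F0 ∪ {at(c,c), at(f,f), on(f), ready(c,c)}  (14 atoms)
F2 = F1 ∪ {ready(c,b), ready(c,d), ready(f,f)}  (17 atoms)
F3 = F2 ∪ {ready(f,b)}  (18 atoms)
goal ⊆ F3  ⇒  h_max = 3

3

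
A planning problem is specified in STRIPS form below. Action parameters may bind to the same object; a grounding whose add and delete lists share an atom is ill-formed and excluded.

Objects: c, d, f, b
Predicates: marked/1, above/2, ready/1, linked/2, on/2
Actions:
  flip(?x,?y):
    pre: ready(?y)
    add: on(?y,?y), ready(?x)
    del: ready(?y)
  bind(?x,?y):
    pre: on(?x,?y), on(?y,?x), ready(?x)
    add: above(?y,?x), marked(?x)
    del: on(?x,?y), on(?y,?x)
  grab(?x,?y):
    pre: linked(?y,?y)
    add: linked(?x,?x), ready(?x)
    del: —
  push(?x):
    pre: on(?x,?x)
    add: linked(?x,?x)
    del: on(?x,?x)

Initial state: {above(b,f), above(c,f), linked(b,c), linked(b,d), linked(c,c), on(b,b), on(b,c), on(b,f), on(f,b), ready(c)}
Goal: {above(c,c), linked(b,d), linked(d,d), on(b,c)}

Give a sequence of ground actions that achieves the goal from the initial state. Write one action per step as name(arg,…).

1. flip(d,c)  →  {above(b,f), above(c,f), linked(b,c), linked(b,d), linked(c,c), on(b,b), on(b,c), on(b,f), on(c,c), on(f,b), ready(d)}
2. flip(c,d)  →  {above(b,f), above(c,f), linked(b,c), linked(b,d), linked(c,c), on(b,b), on(b,c), on(b,f), on(c,c), on(d,d), on(f,b), ready(c)}
3. bind(c,c)  →  {above(b,f), above(c,c), above(c,f), linked(b,c), linked(b,d), linked(c,c), marked(c), on(b,b), on(b,c), on(b,f), on(d,d), on(f,b), ready(c)}
4. grab(d,c)  →  {above(b,f), above(c,c), above(c,f), linked(b,c), linked(b,d), linked(c,c), linked(d,d), marked(c), on(b,b), on(b,c), on(b,f), on(d,d), on(f,b), ready(c), ready(d)}

flip(d,c); flip(c,d); bind(c,c); grab(d,c)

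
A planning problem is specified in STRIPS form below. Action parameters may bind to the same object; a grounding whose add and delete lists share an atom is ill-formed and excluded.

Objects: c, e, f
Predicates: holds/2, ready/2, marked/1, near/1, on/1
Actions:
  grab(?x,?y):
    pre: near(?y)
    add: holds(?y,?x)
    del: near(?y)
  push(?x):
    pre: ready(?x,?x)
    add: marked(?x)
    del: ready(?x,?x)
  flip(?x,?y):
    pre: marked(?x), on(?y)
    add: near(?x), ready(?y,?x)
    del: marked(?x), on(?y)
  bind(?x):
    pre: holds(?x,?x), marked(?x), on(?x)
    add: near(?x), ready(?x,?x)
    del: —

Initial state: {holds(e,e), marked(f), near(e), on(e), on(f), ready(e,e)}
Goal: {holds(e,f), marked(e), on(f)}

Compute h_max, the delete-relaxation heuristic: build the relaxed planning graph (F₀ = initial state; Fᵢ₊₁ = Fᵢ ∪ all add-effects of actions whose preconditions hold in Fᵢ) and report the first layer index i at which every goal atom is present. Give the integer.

F0 = init (6 atoms)
F1 = F0 ∪ {holds(e,c), holds(e,f), marked(e), near(f), ready(e,f), ready(f,f)}  (12 atoms)
goal ⊆ F1  ⇒  h_max = 1

1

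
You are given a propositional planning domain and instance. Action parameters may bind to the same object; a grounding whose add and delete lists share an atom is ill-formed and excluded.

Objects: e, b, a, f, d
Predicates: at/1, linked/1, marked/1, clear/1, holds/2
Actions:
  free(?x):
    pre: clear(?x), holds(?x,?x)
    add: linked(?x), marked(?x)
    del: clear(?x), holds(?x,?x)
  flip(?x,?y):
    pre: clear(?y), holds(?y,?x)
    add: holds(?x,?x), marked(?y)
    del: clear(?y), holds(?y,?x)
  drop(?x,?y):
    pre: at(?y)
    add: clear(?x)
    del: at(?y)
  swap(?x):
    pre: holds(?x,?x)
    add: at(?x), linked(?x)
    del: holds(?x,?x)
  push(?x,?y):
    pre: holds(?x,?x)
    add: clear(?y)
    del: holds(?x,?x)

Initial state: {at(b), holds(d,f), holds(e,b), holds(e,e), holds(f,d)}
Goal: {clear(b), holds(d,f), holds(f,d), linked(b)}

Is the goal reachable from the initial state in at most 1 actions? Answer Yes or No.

No

1. drop(e,b)  →  {clear(e), holds(d,f), holds(e,b), holds(e,e), holds(f,d)}
2. flip(b,e)  →  {holds(b,b), holds(d,f), holds(e,e), holds(f,d), marked(e)}
3. swap(b)  →  {at(b), holds(d,f), holds(e,e), holds(f,d), linked(b), marked(e)}
4. drop(b,b)  →  {clear(b), holds(d,f), holds(e,e), holds(f,d), linked(b), marked(e)}
optimal plan length = 4; 4 > 1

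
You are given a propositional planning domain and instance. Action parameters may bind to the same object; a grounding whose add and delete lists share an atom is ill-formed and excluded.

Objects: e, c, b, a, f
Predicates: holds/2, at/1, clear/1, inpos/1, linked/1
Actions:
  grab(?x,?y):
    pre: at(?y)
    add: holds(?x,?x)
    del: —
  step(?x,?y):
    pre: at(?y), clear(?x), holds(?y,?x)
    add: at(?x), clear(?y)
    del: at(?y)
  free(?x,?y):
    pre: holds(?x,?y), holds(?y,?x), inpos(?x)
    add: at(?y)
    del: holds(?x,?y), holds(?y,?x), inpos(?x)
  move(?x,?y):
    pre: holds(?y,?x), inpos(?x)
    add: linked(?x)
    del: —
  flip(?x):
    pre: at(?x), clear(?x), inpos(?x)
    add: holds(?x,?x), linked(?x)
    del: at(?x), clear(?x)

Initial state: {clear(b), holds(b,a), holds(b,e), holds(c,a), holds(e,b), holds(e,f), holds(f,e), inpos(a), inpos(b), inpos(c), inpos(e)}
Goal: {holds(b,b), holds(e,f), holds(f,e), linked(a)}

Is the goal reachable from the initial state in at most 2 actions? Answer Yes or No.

No

1. free(e,b)  →  {at(b), clear(b), holds(b,a), holds(c,a), holds(e,f), holds(f,e), inpos(a), inpos(b), inpos(c)}
2. grab(b,b)  →  {at(b), clear(b), holds(b,a), holds(b,b), holds(c,a), holds(e,f), holds(f,e), inpos(a), inpos(b), inpos(c)}
3. move(a,c)  →  {at(b), clear(b), holds(b,a), holds(b,b), holds(c,a), holds(e,f), holds(f,e), inpos(a), inpos(b), inpos(c), linked(a)}
optimal plan length = 3; 3 > 2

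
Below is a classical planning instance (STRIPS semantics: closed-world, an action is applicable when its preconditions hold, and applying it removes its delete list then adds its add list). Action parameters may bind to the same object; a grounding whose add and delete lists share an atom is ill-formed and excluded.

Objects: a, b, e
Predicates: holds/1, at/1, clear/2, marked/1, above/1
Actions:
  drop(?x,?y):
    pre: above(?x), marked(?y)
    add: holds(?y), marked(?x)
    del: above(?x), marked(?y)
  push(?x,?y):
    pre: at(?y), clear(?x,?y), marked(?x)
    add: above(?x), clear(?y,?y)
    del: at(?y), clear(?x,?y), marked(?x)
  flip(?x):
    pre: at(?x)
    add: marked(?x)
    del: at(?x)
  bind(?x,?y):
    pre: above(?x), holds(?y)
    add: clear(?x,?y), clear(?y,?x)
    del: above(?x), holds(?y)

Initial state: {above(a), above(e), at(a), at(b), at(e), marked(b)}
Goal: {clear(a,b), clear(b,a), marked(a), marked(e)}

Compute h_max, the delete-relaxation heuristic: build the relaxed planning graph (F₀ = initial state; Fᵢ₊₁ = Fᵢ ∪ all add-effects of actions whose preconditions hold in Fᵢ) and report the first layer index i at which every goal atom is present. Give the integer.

F0 = init (6 atoms)
F1 = F0 ∪ {holds(b), marked(a), marked(e)}  (9 atoms)
F2 = F1 ∪ {clear(a,b), clear(b,a), clear(b,e), clear(e,b), holds(a), holds(e)}  (15 atoms)
goal ⊆ F2  ⇒  h_max = 2

2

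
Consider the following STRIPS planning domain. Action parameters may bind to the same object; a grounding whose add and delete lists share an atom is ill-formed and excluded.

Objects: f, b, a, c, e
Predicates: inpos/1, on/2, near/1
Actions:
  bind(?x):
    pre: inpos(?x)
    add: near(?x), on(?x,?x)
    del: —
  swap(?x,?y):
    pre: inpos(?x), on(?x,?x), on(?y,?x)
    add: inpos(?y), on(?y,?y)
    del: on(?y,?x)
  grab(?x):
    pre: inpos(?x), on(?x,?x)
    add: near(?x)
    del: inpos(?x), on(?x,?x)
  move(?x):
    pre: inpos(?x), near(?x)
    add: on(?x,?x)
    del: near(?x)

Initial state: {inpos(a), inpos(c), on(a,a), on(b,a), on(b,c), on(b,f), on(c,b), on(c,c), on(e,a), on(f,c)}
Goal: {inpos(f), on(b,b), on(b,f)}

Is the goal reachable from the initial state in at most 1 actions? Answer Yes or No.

1. swap(a,b)  →  {inpos(a), inpos(b), inpos(c), on(a,a), on(b,b), on(b,c), on(b,f), on(c,b), on(c,c), on(e,a), on(f,c)}
2. swap(c,f)  →  {inpos(a), inpos(b), inpos(c), inpos(f), on(a,a), on(b,b), on(b,c), on(b,f), on(c,b), on(c,c), on(e,a), on(f,f)}
optimal plan length = 2; 2 > 1

No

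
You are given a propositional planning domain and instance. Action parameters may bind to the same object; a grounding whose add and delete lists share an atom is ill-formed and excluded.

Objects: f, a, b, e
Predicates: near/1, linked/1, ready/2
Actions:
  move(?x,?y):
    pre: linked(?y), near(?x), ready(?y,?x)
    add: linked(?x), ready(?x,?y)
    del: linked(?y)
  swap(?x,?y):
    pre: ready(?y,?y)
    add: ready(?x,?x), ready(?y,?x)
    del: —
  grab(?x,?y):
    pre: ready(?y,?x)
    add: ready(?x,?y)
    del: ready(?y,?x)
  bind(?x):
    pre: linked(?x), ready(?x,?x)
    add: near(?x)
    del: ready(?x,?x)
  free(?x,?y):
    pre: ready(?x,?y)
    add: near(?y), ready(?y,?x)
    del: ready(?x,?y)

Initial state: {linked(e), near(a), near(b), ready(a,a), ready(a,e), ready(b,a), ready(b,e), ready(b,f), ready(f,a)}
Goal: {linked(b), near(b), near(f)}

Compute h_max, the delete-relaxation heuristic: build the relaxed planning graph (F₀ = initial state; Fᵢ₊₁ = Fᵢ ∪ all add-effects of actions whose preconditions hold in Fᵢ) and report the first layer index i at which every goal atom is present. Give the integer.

F0 = init (9 atoms)
F1 = F0 ∪ {near(e), near(f), ready(a,b), ready(a,f), ready(b,b), ready(e,a), ready(e,b), ready(e,e), ready(f,b), ready(f,f)}  (19 atoms)
F2 = F1 ∪ {linked(a), linked(b), ready(e,f), ready(f,e)}  (23 atoms)
goal ⊆ F2  ⇒  h_max = 2

2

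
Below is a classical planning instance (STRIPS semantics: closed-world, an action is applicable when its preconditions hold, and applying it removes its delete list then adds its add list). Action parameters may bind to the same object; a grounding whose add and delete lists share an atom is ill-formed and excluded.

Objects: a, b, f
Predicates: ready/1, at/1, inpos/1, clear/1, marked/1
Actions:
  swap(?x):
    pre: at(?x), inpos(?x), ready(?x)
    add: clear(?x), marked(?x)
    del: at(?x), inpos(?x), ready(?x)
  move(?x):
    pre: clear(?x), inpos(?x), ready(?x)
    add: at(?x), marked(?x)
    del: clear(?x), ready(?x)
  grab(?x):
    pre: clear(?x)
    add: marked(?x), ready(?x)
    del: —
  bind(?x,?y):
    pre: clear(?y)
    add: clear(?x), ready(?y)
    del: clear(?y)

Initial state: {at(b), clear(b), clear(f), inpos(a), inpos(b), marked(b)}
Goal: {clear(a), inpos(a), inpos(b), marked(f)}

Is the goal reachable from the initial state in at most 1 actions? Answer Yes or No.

No

1. grab(f)  →  {at(b), clear(b), clear(f), inpos(a), inpos(b), marked(b), marked(f), ready(f)}
2. bind(a,b)  →  {at(b), clear(a), clear(f), inpos(a), inpos(b), marked(b), marked(f), ready(b), ready(f)}
optimal plan length = 2; 2 > 1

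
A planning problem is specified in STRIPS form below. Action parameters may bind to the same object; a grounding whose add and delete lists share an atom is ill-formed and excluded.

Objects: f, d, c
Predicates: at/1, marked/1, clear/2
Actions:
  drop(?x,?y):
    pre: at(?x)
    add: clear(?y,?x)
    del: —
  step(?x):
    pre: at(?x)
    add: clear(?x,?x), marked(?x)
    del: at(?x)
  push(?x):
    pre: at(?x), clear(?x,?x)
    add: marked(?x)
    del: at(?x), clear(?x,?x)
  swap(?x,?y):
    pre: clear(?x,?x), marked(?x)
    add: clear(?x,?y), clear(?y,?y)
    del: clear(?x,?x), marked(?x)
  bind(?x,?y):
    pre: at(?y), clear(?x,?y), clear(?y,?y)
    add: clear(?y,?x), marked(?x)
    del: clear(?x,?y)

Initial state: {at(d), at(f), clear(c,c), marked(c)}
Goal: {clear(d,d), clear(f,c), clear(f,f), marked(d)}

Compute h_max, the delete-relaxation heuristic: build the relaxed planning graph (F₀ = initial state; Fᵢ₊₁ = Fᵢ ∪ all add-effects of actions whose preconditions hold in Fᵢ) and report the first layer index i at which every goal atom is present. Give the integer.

F0 = init (4 atoms)
F1 = F0 ∪ {clear(c,d), clear(c,f), clear(d,d), clear(d,f), clear(f,d), clear(f,f), marked(d), marked(f)}  (12 atoms)
F2 = F1 ∪ {clear(d,c), clear(f,c)}  (14 atoms)
goal ⊆ F2  ⇒  h_max = 2

2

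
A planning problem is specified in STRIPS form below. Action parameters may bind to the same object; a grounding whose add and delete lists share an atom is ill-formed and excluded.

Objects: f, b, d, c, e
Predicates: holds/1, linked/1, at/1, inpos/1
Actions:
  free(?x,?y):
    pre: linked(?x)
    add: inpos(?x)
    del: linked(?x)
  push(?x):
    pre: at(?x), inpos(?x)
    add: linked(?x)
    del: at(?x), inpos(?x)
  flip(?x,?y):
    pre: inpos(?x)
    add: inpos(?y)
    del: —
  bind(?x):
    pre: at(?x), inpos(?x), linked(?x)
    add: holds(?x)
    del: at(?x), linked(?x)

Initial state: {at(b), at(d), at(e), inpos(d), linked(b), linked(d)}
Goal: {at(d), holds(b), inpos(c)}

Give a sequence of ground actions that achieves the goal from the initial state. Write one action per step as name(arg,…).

1. flip(d,b)  →  {at(b), at(d), at(e), inpos(b), inpos(d), linked(b), linked(d)}
2. flip(b,c)  →  {at(b), at(d), at(e), inpos(b), inpos(c), inpos(d), linked(b), linked(d)}
3. bind(b)  →  {at(d), at(e), holds(b), inpos(b), inpos(c), inpos(d), linked(d)}

flip(d,b); flip(b,c); bind(b)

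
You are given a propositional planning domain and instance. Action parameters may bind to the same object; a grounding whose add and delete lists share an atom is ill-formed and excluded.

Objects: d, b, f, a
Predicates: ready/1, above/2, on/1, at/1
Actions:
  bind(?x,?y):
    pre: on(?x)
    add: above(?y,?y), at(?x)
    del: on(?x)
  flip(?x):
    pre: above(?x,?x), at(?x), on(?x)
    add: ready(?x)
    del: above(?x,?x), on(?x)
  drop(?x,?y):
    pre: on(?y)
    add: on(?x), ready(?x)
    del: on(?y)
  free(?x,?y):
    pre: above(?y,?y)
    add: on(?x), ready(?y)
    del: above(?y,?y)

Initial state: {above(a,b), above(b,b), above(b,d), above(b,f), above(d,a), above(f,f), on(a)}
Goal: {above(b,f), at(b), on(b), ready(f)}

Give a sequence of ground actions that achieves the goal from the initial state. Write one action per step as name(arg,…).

1. drop(b,a)  →  {above(a,b), above(b,b), above(b,d), above(b,f), above(d,a), above(f,f), on(b), ready(b)}
2. bind(b,d)  →  {above(a,b), above(b,b), above(b,d), above(b,f), above(d,a), above(d,d), above(f,f), at(b), ready(b)}
3. free(b,f)  →  {above(a,b), above(b,b), above(b,d), above(b,f), above(d,a), above(d,d), at(b), on(b), ready(b), ready(f)}

drop(b,a); bind(b,d); free(b,f)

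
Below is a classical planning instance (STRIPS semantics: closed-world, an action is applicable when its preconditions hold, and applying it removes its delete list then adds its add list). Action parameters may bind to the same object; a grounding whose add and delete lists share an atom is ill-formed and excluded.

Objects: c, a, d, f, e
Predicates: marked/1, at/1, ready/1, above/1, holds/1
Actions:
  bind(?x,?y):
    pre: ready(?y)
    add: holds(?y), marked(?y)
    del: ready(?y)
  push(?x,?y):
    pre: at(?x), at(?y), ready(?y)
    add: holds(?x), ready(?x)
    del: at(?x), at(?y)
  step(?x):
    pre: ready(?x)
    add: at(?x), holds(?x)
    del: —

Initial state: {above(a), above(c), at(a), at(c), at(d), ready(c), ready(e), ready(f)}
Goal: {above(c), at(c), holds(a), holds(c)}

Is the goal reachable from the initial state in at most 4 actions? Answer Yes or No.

1. push(a,c)  →  {above(a), above(c), at(d), holds(a), ready(a), ready(c), ready(e), ready(f)}
2. step(c)  →  {above(a), above(c), at(c), at(d), holds(a), holds(c), ready(a), ready(c), ready(e), ready(f)}
optimal plan length = 2; 2 ≤ 4

Yes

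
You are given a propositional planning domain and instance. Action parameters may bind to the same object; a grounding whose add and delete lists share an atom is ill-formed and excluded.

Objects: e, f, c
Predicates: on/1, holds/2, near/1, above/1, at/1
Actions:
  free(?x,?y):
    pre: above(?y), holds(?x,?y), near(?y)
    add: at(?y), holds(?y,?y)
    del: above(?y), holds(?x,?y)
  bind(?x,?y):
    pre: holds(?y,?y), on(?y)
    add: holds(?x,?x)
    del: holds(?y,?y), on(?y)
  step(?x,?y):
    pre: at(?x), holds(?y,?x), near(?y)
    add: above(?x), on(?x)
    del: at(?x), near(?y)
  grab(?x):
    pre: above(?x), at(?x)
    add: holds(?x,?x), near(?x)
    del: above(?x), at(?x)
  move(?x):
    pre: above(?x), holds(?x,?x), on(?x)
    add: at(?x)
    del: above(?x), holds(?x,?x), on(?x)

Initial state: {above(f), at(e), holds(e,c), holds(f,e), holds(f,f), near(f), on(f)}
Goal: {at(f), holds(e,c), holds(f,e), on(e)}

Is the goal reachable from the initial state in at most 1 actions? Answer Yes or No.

1. step(e,f)  →  {above(e), above(f), holds(e,c), holds(f,e), holds(f,f), on(e), on(f)}
2. move(f)  →  {above(e), at(f), holds(e,c), holds(f,e), on(e)}
optimal plan length = 2; 2 > 1

No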